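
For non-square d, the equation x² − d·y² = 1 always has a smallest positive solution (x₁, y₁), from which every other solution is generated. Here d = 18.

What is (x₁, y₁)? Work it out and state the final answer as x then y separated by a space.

√18 → a₀=4, period (4,8); ℓ=2 even so k=1
step 0: (4, 1)  from 4·(1,0) + (0,1)
step 1: (17, 4)  from 4·(4,1) + (1,0)
fundamental: x₁=17, y₁=4  (since 289 − 18·16 = 1)

17 4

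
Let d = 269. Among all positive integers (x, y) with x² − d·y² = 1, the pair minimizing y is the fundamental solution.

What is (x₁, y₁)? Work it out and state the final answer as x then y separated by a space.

[16; 2,2,32] for √269; ℓ=3 ⇒ convergent index 5
a_0=16:  p_0=16·1+0=16,  q_0=16·0+1=1
a_1=2:  p_1=2·16+1=33,  q_1=2·1+0=2
…
a_3=32:  p_3=32·82+33=2657,  q_3=32·5+2=162
a_4=2:  p_4=2·2657+82=5396,  q_4=2·162+5=329
a_5=2:  p_5=2·5396+2657=13449,  q_5=2·329+162=820
fundamental: x₁=13449, y₁=820  (since 180875601 − 269·672400 = 1)

13449 820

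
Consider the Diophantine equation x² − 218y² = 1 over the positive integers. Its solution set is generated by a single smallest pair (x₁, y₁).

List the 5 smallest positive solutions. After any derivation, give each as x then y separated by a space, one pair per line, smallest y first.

d=218: √d = [14; 1,3,3,1,28] (ℓ=5, odd), read p_9/q_9
i=0: a=14 ⇒ p=14, q=1
i=1: a=1 ⇒ p=15, q=1
i=2: a=3 ⇒ p=59, q=4
i=3: a=3 ⇒ p=192, q=13
i=4: a=1 ⇒ p=251, q=17
…
i=8: a=3 ⇒ p=96370, q=6527
i=9: a=1 ⇒ p=126003, q=8534
(x₁, y₁) = (126003, 8534);  126003² − 218·8534² = 1 ✓
(126003+8534√218)^2 = 31753512017 + 2150619204√218
(126003+8534√218)^3 = 8002075549230099 + 541968943114690√218
(126003+8534√218)^4 = 2016571050827526816577 + 136579425476409948936√218
(126003+8534√218)^5 = 508188004226839647389073363 + 34418834696066196648450926√218

126003 8534
31753512017 2150619204
8002075549230099 541968943114690
2016571050827526816577 136579425476409948936
508188004226839647389073363 34418834696066196648450926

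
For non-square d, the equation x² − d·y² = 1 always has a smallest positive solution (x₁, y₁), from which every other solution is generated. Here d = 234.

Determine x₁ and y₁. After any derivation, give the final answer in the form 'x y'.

[15; 3,2,1,2,1,2,3,30] for √234; ℓ=8 ⇒ convergent index 7
i=0: a=15 ⇒ p=15, q=1
i=1: a=3 ⇒ p=46, q=3
i=2: a=2 ⇒ p=107, q=7
…
i=4: a=2 ⇒ p=413, q=27
i=5: a=1 ⇒ p=566, q=37
i=6: a=2 ⇒ p=1545, q=101
i=7: a=3 ⇒ p=5201, q=340
→ (5201, 340).  Check: 5201²=27050401, 234·340²=27050400, difference 1.

5201 340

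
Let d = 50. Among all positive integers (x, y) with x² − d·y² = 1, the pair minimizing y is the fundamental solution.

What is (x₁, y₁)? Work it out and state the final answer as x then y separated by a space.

99 14

√50 → a₀=7, period (14); ℓ=1 odd so k=1
step 0: (7, 1)  from 7·(1,0) + (0,1)
step 1: (99, 14)  from 14·(7,1) + (1,0)
fundamental: x₁=99, y₁=14  (since 9801 − 50·196 = 1)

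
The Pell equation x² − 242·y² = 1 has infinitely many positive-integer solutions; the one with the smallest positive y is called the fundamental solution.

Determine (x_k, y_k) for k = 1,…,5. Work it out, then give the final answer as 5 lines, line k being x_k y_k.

[15; 1,1,3,1,14,1,3,1,1,30] for √242; ℓ=10 ⇒ convergent index 9
a_0=15:  p_0=15·1+0=15,  q_0=15·0+1=1
a_1=1:  p_1=1·15+1=16,  q_1=1·1+0=1
…
a_3=3:  p_3=3·31+16=109,  q_3=3·2+1=7
a_4=1:  p_4=1·109+31=140,  q_4=1·7+2=9
…
a_6=1:  p_6=1·2069+140=2209,  q_6=1·133+9=142
a_7=3:  p_7=3·2209+2069=8696,  q_7=3·142+133=559
a_8=1:  p_8=1·8696+2209=10905,  q_8=1·559+142=701
a_9=1:  p_9=1·10905+8696=19601,  q_9=1·701+559=1260
fundamental: x₁=19601, y₁=1260  (since 384199201 − 242·1587600 = 1)
k=2:  x_2 = 19601·19601+242·1260·1260 = 768398401,  y_2 = 19601·1260+1260·19601 = 49394520
k=3:  x_3 = 19601·768398401+242·1260·49394520 = 30122754096401,  y_3 = 19601·49394520+1260·768398401 = 1936363971780
k=4:  x_4 = 19601·30122754096401+242·1260·1936363971780 = 1180872205318713601,  y_4 = 19601·1936363971780+1260·30122754096401 = 75909340372325040
k=5:  x_5 = 19601·1180872205318713601+242·1260·75909340372325040 = 46292552162781456490001,  y_5 = 19601·75909340372325040+1260·1180872205318713601 = 2975797959339522246300

19601 1260
768398401 49394520
30122754096401 1936363971780
1180872205318713601 75909340372325040
46292552162781456490001 2975797959339522246300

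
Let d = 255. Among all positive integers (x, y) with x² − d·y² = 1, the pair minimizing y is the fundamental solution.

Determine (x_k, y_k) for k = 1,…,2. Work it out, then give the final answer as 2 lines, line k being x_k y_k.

16 1
511 32

[15; 1,30] for √255; ℓ=2 ⇒ convergent index 1
i=0: a=15 ⇒ p=15, q=1
i=1: a=1 ⇒ p=16, q=1
fundamental: x₁=16, y₁=1  (since 256 − 255·1 = 1)
(16+1√255)^2 = 511 + 32√255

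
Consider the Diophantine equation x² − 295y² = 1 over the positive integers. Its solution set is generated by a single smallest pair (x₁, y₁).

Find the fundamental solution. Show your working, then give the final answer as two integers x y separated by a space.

√295 → a₀=17, period (5,1,2,3,2,6,2,3,2,1,5,34); ℓ=12 even so k=11
k=0  a_k=17  p_k/q_k = 17/1
k=1  a_k=5  p_k/q_k = 86/5
k=2  a_k=1  p_k/q_k = 103/6
k=3  a_k=2  p_k/q_k = 292/17
k=4  a_k=3  p_k/q_k = 979/57
k=5  a_k=2  p_k/q_k = 2250/131
k=6  a_k=6  p_k/q_k = 14479/843
k=7  a_k=2  p_k/q_k = 31208/1817
k=8  a_k=3  p_k/q_k = 108103/6294
…
k=10  a_k=1  p_k/q_k = 355517/20699
k=11  a_k=5  p_k/q_k = 2024999/117900
fundamental: x₁=2024999, y₁=117900  (since 4100620950001 − 295·13900410000 = 1)

2024999 117900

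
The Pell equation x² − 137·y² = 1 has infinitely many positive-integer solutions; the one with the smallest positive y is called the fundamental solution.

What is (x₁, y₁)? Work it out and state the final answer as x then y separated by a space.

d=137: √d = [11; 1,2,2,1,1,2,2,1,22] (ℓ=9, odd), read p_17/q_17
i=0: a=11 ⇒ p=11, q=1
i=1: a=1 ⇒ p=12, q=1
i=2: a=2 ⇒ p=35, q=3
…
i=7: a=2 ⇒ p=1229, q=105
…
i=11: a=2 ⇒ p=122279, q=10447
…
i=14: a=1 ⇒ p=694077, q=59299
…
i=16: a=2 ⇒ p=4286741, q=366241
i=17: a=1 ⇒ p=6083073, q=519712
fundamental: x₁=6083073, y₁=519712  (since 37003777123329 − 137·270100562944 = 1)

6083073 519712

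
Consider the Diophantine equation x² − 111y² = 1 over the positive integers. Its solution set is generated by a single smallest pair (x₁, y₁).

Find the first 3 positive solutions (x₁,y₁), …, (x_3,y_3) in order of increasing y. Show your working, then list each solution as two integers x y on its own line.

295 28
174049 16520
102688615 9746772

√111 → a₀=10, period (1,1,6,1,1,20); ℓ=6 even so k=5
k=0  a_k=10  p_k/q_k = 10/1
…
k=4  a_k=1  p_k/q_k = 158/15
k=5  a_k=1  p_k/q_k = 295/28
→ (295, 28).  Check: 295²=87025, 111·28²=87024, difference 1.
(x_2, y_2) = (295·295 + 111·28·28, 295·28 + 28·295) = (174049, 16520)
(x_3, y_3) = (295·174049 + 111·28·16520, 295·16520 + 28·174049) = (102688615, 9746772)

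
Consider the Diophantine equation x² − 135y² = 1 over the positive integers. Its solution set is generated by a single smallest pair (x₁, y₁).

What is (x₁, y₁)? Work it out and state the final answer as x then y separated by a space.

[11; 1,1,1,1,1,1,1,22] for √135; ℓ=8 ⇒ convergent index 7
step 0: (11, 1)  from 11·(1,0) + (0,1)
…
step 2: (23, 2)  from 1·(12,1) + (11,1)
…
step 4: (58, 5)  from 1·(35,3) + (23,2)
…
step 6: (151, 13)  from 1·(93,8) + (58,5)
step 7: (244, 21)  from 1·(151,13) + (93,8)
fundamental: x₁=244, y₁=21  (since 59536 − 135·441 = 1)

244 21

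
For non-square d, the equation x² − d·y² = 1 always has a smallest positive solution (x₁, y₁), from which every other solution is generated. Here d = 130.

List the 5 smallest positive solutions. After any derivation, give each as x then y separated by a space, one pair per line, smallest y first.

6499 570
84474001 7408860
1097993058499 96300361710
14271713689896001 1251712094097720
185503733443275162499 16269753702781802850

√130 = [11; 2,2,22, …], period ℓ=3 (odd) → k=5
a_0=11:  p_0=11·1+0=11,  q_0=11·0+1=1
a_1=2:  p_1=2·11+1=23,  q_1=2·1+0=2
a_2=2:  p_2=2·23+11=57,  q_2=2·2+1=5
a_3=22:  p_3=22·57+23=1277,  q_3=22·5+2=112
a_4=2:  p_4=2·1277+57=2611,  q_4=2·112+5=229
a_5=2:  p_5=2·2611+1277=6499,  q_5=2·229+112=570
(x₁, y₁) = (6499, 570);  6499² − 130·570² = 1 ✓
(6499+570√130)^2 = 84474001 + 7408860√130
(6499+570√130)^3 = 1097993058499 + 96300361710√130
(6499+570√130)^4 = 14271713689896001 + 1251712094097720√130
(6499+570√130)^5 = 185503733443275162499 + 16269753702781802850√130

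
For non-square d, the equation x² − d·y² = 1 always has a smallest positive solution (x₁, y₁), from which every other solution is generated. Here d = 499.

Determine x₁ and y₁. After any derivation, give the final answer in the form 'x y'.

√499 → a₀=22, period (2,1,21,1,2,44); ℓ=6 even so k=5
k=0  a_k=22  p_k/q_k = 22/1
k=1  a_k=2  p_k/q_k = 45/2
k=2  a_k=1  p_k/q_k = 67/3
k=3  a_k=21  p_k/q_k = 1452/65
k=4  a_k=1  p_k/q_k = 1519/68
k=5  a_k=2  p_k/q_k = 4490/201
fundamental: x₁=4490, y₁=201  (since 20160100 − 499·40401 = 1)

4490 201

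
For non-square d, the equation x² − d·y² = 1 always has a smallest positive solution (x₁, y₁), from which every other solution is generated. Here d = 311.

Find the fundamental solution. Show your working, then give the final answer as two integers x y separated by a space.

16883880 957397

d=311: √d = [17; 1,1,1,2,1,…,1,1,34] (ℓ=16, even), read p_15/q_15
step 0: (17, 1)  from 17·(1,0) + (0,1)
…
step 2: (35, 2)  from 1·(18,1) + (17,1)
…
step 5: (194, 11)  from 1·(141,8) + (53,3)
step 6: (1305, 74)  from 6·(194,11) + (141,8)
…
step 9: (217583, 12338)  from 3·(71158,4035) + (4109,233)
step 10: (1376656, 78063)  from 6·(217583,12338) + (71158,4035)
step 11: (1594239, 90401)  from 1·(1376656,78063) + (217583,12338)
…
step 14: (10724507, 608131)  from 1·(6159373,349266) + (4565134,258865)
step 15: (16883880, 957397)  from 1·(10724507,608131) + (6159373,349266)
→ (16883880, 957397).  Check: 16883880²=285065403854400, 311·957397²=285065403854399, difference 1.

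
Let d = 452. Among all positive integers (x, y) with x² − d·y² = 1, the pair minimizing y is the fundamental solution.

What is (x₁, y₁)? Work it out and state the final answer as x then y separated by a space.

√452 = [21; 3,1,5,3,10,3,5,1,3,42, …], period ℓ=10 (even) → k=9
i=0: a=21 ⇒ p=21, q=1
i=1: a=3 ⇒ p=64, q=3
…
i=3: a=5 ⇒ p=489, q=23
i=4: a=3 ⇒ p=1552, q=73
…
i=6: a=3 ⇒ p=49579, q=2332
…
i=8: a=1 ⇒ p=313483, q=14745
i=9: a=3 ⇒ p=1204353, q=56648
→ (1204353, 56648).  Check: 1204353²=1450466148609, 452·56648²=1450466148608, difference 1.

1204353 56648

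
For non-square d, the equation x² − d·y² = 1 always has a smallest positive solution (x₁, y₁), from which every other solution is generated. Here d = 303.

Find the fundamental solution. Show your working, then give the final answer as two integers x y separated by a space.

√303 = [17; 2,2,5,2,2,34, …], period ℓ=6 (even) → k=5
i=0: a=17 ⇒ p=17, q=1
…
i=4: a=2 ⇒ p=1027, q=59
i=5: a=2 ⇒ p=2524, q=145
(x₁, y₁) = (2524, 145);  2524² − 303·145² = 1 ✓

2524 145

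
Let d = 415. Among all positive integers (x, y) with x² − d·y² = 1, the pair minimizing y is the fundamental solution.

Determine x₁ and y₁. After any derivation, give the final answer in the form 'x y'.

18412804 903849

√415 = [20; 2,1,2,4,6,…,1,2,40, …], period ℓ=16 (even) → k=15
i=0: a=20 ⇒ p=20, q=1
i=1: a=2 ⇒ p=41, q=2
…
i=3: a=2 ⇒ p=163, q=8
i=4: a=4 ⇒ p=713, q=35
…
i=6: a=1 ⇒ p=5154, q=253
i=7: a=1 ⇒ p=9595, q=471
…
i=9: a=1 ⇒ p=43534, q=2137
…
i=11: a=6 ⇒ p=508372, q=24955
i=12: a=4 ⇒ p=2110961, q=103623
i=13: a=2 ⇒ p=4730294, q=232201
i=14: a=1 ⇒ p=6841255, q=335824
i=15: a=2 ⇒ p=18412804, q=903849
→ (18412804, 903849).  Check: 18412804²=339031351142416, 415·903849²=339031351142415, difference 1.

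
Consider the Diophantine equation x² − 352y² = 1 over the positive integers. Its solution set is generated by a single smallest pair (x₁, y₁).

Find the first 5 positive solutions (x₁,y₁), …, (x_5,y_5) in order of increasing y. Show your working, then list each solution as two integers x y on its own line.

77617 4137
12048797377 642203058
1870383011943601 99691749501435
290347036464004160257 15475549041463557732
45071731856582838801391537 2402331379802862171467853

d=352: √d = [18; 1,3,5,9,5,3,1,36] (ℓ=8, even), read p_7/q_7
a_0=18:  p_0=18·1+0=18,  q_0=18·0+1=1
…
a_6=3:  p_6=3·18499+3621=59118,  q_6=3·986+193=3151
a_7=1:  p_7=1·59118+18499=77617,  q_7=1·3151+986=4137
(x₁, y₁) = (77617, 4137);  77617² − 352·4137² = 1 ✓
(x_2, y_2) = (77617·77617 + 352·4137·4137, 77617·4137 + 4137·77617) = (12048797377, 642203058)
(x_3, y_3) = (77617·12048797377 + 352·4137·642203058, 77617·642203058 + 4137·12048797377) = (1870383011943601, 99691749501435)
(x_4, y_4) = (77617·1870383011943601 + 352·4137·99691749501435, 77617·99691749501435 + 4137·1870383011943601) = (290347036464004160257, 15475549041463557732)
(x_5, y_5) = (77617·290347036464004160257 + 352·4137·15475549041463557732, 77617·15475549041463557732 + 4137·290347036464004160257) = (45071731856582838801391537, 2402331379802862171467853)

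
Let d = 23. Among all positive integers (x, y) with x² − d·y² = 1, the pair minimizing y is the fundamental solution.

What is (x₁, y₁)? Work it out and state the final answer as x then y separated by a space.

[4; 1,3,1,8] for √23; ℓ=4 ⇒ convergent index 3
step 0: (4, 1)  from 4·(1,0) + (0,1)
…
step 2: (19, 4)  from 3·(5,1) + (4,1)
step 3: (24, 5)  from 1·(19,4) + (5,1)
(x₁, y₁) = (24, 5);  24² − 23·5² = 1 ✓

24 5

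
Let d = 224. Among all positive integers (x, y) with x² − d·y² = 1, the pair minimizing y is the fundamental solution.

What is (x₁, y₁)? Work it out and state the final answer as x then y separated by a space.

15 1

d=224: √d = [14; 1,28] (ℓ=2, even), read p_1/q_1
k=0  a_k=14  p_k/q_k = 14/1
k=1  a_k=1  p_k/q_k = 15/1
(x₁, y₁) = (15, 1);  15² − 224·1² = 1 ✓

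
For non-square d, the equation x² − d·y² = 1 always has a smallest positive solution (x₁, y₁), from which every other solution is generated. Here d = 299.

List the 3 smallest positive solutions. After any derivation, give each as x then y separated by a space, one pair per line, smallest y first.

415 24
344449 19920
285892255 16533576

[17; 3,2,3,34] for √299; ℓ=4 ⇒ convergent index 3
k=0  a_k=17  p_k/q_k = 17/1
k=1  a_k=3  p_k/q_k = 52/3
k=2  a_k=2  p_k/q_k = 121/7
k=3  a_k=3  p_k/q_k = 415/24
(x₁, y₁) = (415, 24);  415² − 299·24² = 1 ✓
n=2: (415,24)∘(415,24) = (415·415+299·24·24, 415·24+24·415) = (344449,19920)
n=3: (344449,19920)∘(415,24) = (415·344449+299·24·19920, 415·19920+24·344449) = (285892255,16533576)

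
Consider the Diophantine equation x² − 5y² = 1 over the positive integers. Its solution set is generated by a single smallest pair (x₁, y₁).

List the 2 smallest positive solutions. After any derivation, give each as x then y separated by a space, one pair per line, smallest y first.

[2; 4] for √5; ℓ=1 ⇒ convergent index 1
a_0=2:  p_0=2·1+0=2,  q_0=2·0+1=1
a_1=4:  p_1=4·2+1=9,  q_1=4·1+0=4
fundamental: x₁=9, y₁=4  (since 81 − 5·16 = 1)
k=2:  x_2 = 9·9+5·4·4 = 161,  y_2 = 9·4+4·9 = 72

9 4
161 72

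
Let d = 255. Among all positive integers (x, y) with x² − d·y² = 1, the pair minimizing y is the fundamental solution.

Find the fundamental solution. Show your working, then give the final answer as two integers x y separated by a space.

16 1

d=255: √d = [15; 1,30] (ℓ=2, even), read p_1/q_1
k=0  a_k=15  p_k/q_k = 15/1
k=1  a_k=1  p_k/q_k = 16/1
(x₁, y₁) = (16, 1);  16² − 255·1² = 1 ✓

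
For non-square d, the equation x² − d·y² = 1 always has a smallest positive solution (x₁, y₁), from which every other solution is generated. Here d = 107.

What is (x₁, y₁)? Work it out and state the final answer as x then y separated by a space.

[10; 2,1,9,1,2,20] for √107; ℓ=6 ⇒ convergent index 5
step 0: (10, 1)  from 10·(1,0) + (0,1)
…
step 3: (300, 29)  from 9·(31,3) + (21,2)
step 4: (331, 32)  from 1·(300,29) + (31,3)
step 5: (962, 93)  from 2·(331,32) + (300,29)
fundamental: x₁=962, y₁=93  (since 925444 − 107·8649 = 1)

962 93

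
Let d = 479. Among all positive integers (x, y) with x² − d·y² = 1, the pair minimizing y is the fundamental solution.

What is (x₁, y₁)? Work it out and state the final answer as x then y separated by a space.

2989440 136591

√479 → a₀=21, period (1,7,1,3,2,21,2,3,1,7,1,42); ℓ=12 even so k=11
step 0: (21, 1)  from 21·(1,0) + (0,1)
step 1: (22, 1)  from 1·(21,1) + (1,0)
…
step 4: (766, 35)  from 3·(197,9) + (175,8)
…
step 10: (2648849, 121029)  from 7·(340591,15562) + (264712,12095)
step 11: (2989440, 136591)  from 1·(2648849,121029) + (340591,15562)
fundamental: x₁=2989440, y₁=136591  (since 8936751513600 − 479·18657101281 = 1)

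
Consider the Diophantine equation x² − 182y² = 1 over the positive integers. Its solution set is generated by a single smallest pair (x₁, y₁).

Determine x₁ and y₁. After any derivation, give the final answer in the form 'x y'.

d=182: √d = [13; 2,26] (ℓ=2, even), read p_1/q_1
step 0: (13, 1)  from 13·(1,0) + (0,1)
step 1: (27, 2)  from 2·(13,1) + (1,0)
(x₁, y₁) = (27, 2);  27² − 182·2² = 1 ✓

27 2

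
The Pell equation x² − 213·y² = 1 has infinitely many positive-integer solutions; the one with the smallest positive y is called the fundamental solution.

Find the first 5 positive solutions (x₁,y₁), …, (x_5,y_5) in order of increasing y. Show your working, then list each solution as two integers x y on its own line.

194399 13320
75581942401 5178789360
29386108041429599 2013502945575960
11425260034216163289601 782845918228863306720
4442118250753789746628859999 304368927313532092980546600

[14; 1,1,2,6,1,8,1,6,2,1,1,28] for √213; ℓ=12 ⇒ convergent index 11
k=0  a_k=14  p_k/q_k = 14/1
…
k=4  a_k=6  p_k/q_k = 467/32
k=5  a_k=1  p_k/q_k = 540/37
…
k=9  a_k=2  p_k/q_k = 78825/5401
k=10  a_k=1  p_k/q_k = 115574/7919
k=11  a_k=1  p_k/q_k = 194399/13320
(x₁, y₁) = (194399, 13320);  194399² − 213·13320² = 1 ✓
n=2: (194399,13320)∘(194399,13320) = (194399·194399+213·13320·13320, 194399·13320+13320·194399) = (75581942401,5178789360)
n=3: (75581942401,5178789360)∘(194399,13320) = (194399·75581942401+213·13320·5178789360, 194399·5178789360+13320·75581942401) = (29386108041429599,2013502945575960)
n=4: (29386108041429599,2013502945575960)∘(194399,13320) = (194399·29386108041429599+213·13320·2013502945575960, 194399·2013502945575960+13320·29386108041429599) = (11425260034216163289601,782845918228863306720)
n=5: (11425260034216163289601,782845918228863306720)∘(194399,13320) = (194399·11425260034216163289601+213·13320·782845918228863306720, 194399·782845918228863306720+13320·11425260034216163289601) = (4442118250753789746628859999,304368927313532092980546600)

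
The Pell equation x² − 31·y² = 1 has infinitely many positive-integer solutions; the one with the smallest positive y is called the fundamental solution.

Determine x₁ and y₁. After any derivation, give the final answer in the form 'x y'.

√31 → a₀=5, period (1,1,3,5,3,1,1,10); ℓ=8 even so k=7
i=0: a=5 ⇒ p=5, q=1
…
i=2: a=1 ⇒ p=11, q=2
…
i=5: a=3 ⇒ p=657, q=118
i=6: a=1 ⇒ p=863, q=155
i=7: a=1 ⇒ p=1520, q=273
(x₁, y₁) = (1520, 273);  1520² − 31·273² = 1 ✓

1520 273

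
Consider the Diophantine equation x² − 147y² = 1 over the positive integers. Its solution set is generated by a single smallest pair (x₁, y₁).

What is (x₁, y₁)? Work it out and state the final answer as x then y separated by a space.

[12; 8,24] for √147; ℓ=2 ⇒ convergent index 1
a_0=12:  p_0=12·1+0=12,  q_0=12·0+1=1
a_1=8:  p_1=8·12+1=97,  q_1=8·1+0=8
(x₁, y₁) = (97, 8);  97² − 147·8² = 1 ✓

97 8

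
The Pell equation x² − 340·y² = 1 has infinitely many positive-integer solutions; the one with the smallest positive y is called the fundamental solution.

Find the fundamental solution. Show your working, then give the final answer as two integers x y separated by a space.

285769 15498

[18; 2,3,1,1,1,…,3,2,36] for √340; ℓ=14 ⇒ convergent index 13
k=0  a_k=18  p_k/q_k = 18/1
…
k=3  a_k=1  p_k/q_k = 166/9
…
k=6  a_k=1  p_k/q_k = 756/41
…
k=8  a_k=1  p_k/q_k = 7265/394
…
k=12  a_k=3  p_k/q_k = 125478/6805
k=13  a_k=2  p_k/q_k = 285769/15498
(x₁, y₁) = (285769, 15498);  285769² − 340·15498² = 1 ✓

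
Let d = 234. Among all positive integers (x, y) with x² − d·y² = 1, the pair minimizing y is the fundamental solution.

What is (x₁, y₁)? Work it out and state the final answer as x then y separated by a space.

5201 340

d=234: √d = [15; 3,2,1,2,1,2,3,30] (ℓ=8, even), read p_7/q_7
k=0  a_k=15  p_k/q_k = 15/1
…
k=2  a_k=2  p_k/q_k = 107/7
k=3  a_k=1  p_k/q_k = 153/10
…
k=6  a_k=2  p_k/q_k = 1545/101
k=7  a_k=3  p_k/q_k = 5201/340
fundamental: x₁=5201, y₁=340  (since 27050401 − 234·115600 = 1)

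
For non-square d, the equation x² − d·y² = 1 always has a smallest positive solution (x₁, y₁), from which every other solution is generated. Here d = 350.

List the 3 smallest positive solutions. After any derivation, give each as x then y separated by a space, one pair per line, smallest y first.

√350 → a₀=18, period (1,2,2,2,1,36); ℓ=6 even so k=5
step 0: (18, 1)  from 18·(1,0) + (0,1)
…
step 2: (56, 3)  from 2·(19,1) + (18,1)
step 3: (131, 7)  from 2·(56,3) + (19,1)
step 4: (318, 17)  from 2·(131,7) + (56,3)
step 5: (449, 24)  from 1·(318,17) + (131,7)
(x₁, y₁) = (449, 24);  449² − 350·24² = 1 ✓
n=2: (449,24)∘(449,24) = (449·449+350·24·24, 449·24+24·449) = (403201,21552)
n=3: (403201,21552)∘(449,24) = (449·403201+350·24·21552, 449·21552+24·403201) = (362074049,19353672)

449 24
403201 21552
362074049 19353672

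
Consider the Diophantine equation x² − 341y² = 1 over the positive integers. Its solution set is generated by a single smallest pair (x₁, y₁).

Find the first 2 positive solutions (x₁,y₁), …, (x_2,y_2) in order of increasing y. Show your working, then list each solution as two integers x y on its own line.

√341 = [18; 2,6,1,8,2,…,6,2,36, …], period ℓ=14 (even) → k=13
i=0: a=18 ⇒ p=18, q=1
i=1: a=2 ⇒ p=37, q=2
i=2: a=6 ⇒ p=240, q=13
i=3: a=1 ⇒ p=277, q=15
i=4: a=8 ⇒ p=2456, q=133
i=5: a=2 ⇒ p=5189, q=281
…
i=7: a=2 ⇒ p=20479, q=1109
i=8: a=1 ⇒ p=28124, q=1523
i=9: a=2 ⇒ p=76727, q=4155
…
i=12: a=6 ⇒ p=4953942, q=268271
i=13: a=2 ⇒ p=10626551, q=575460
(x₁, y₁) = (10626551, 575460);  10626551² − 341·575460² = 1 ✓
k=2:  x_2 = 10626551·10626551+341·575460·575460 = 225847172311201,  y_2 = 10626551·575460+575460·10626551 = 12230310076920

10626551 575460
225847172311201 12230310076920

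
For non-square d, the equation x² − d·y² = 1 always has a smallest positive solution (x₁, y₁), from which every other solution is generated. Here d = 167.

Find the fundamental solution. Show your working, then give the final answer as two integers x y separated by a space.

√167 = [12; 1,11,1,24, …], period ℓ=4 (even) → k=3
k=0  a_k=12  p_k/q_k = 12/1
…
k=2  a_k=11  p_k/q_k = 155/12
k=3  a_k=1  p_k/q_k = 168/13
fundamental: x₁=168, y₁=13  (since 28224 − 167·169 = 1)

168 13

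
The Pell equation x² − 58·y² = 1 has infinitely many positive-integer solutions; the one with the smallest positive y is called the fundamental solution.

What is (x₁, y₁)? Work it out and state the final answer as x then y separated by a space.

19603 2574

[7; 1,1,1,1,1,1,14] for √58; ℓ=7 ⇒ convergent index 13
i=0: a=7 ⇒ p=7, q=1
…
i=2: a=1 ⇒ p=15, q=2
i=3: a=1 ⇒ p=23, q=3
i=4: a=1 ⇒ p=38, q=5
…
i=7: a=14 ⇒ p=1447, q=190
i=8: a=1 ⇒ p=1546, q=203
i=9: a=1 ⇒ p=2993, q=393
i=10: a=1 ⇒ p=4539, q=596
i=11: a=1 ⇒ p=7532, q=989
i=12: a=1 ⇒ p=12071, q=1585
i=13: a=1 ⇒ p=19603, q=2574
→ (19603, 2574).  Check: 19603²=384277609, 58·2574²=384277608, difference 1.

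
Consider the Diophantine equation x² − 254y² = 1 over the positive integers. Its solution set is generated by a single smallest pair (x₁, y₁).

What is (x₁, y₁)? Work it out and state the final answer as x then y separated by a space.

√254 = [15; 1,14,1,30, …], period ℓ=4 (even) → k=3
a_0=15:  p_0=15·1+0=15,  q_0=15·0+1=1
a_1=1:  p_1=1·15+1=16,  q_1=1·1+0=1
a_2=14:  p_2=14·16+15=239,  q_2=14·1+1=15
a_3=1:  p_3=1·239+16=255,  q_3=1·15+1=16
→ (255, 16).  Check: 255²=65025, 254·16²=65024, difference 1.

255 16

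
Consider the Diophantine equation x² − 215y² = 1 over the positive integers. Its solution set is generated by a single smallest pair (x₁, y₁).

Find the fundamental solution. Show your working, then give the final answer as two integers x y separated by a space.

d=215: √d = [14; 1,1,1,28] (ℓ=4, even), read p_3/q_3
k=0  a_k=14  p_k/q_k = 14/1
k=1  a_k=1  p_k/q_k = 15/1
k=2  a_k=1  p_k/q_k = 29/2
k=3  a_k=1  p_k/q_k = 44/3
(x₁, y₁) = (44, 3);  44² − 215·3² = 1 ✓

44 3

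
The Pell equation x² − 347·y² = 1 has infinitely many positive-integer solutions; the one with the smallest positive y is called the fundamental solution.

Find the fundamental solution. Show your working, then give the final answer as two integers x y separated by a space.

641602 34443

[18; 1,1,1,2,4,…,1,1,36] for √347; ℓ=14 ⇒ convergent index 13
i=0: a=18 ⇒ p=18, q=1
i=1: a=1 ⇒ p=19, q=1
i=2: a=1 ⇒ p=37, q=2
…
i=4: a=2 ⇒ p=149, q=8
…
i=10: a=2 ⇒ p=164168, q=8813
i=11: a=1 ⇒ p=238717, q=12815
i=12: a=1 ⇒ p=402885, q=21628
i=13: a=1 ⇒ p=641602, q=34443
fundamental: x₁=641602, y₁=34443  (since 411653126404 − 347·1186320249 = 1)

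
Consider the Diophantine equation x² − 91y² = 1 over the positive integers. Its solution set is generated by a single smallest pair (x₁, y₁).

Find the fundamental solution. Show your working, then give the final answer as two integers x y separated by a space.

d=91: √d = [9; 1,1,5,1,5,1,1,18] (ℓ=8, even), read p_7/q_7
step 0: (9, 1)  from 9·(1,0) + (0,1)
step 1: (10, 1)  from 1·(9,1) + (1,0)
step 2: (19, 2)  from 1·(10,1) + (9,1)
step 3: (105, 11)  from 5·(19,2) + (10,1)
step 4: (124, 13)  from 1·(105,11) + (19,2)
step 5: (725, 76)  from 5·(124,13) + (105,11)
step 6: (849, 89)  from 1·(725,76) + (124,13)
step 7: (1574, 165)  from 1·(849,89) + (725,76)
→ (1574, 165).  Check: 1574²=2477476, 91·165²=2477475, difference 1.

1574 165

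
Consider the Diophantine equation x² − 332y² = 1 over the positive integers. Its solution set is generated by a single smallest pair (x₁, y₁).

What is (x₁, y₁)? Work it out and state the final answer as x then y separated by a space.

13447 738

d=332: √d = [18; 4,1,1,8,1,1,4,36] (ℓ=8, even), read p_7/q_7
a_0=18:  p_0=18·1+0=18,  q_0=18·0+1=1
a_1=4:  p_1=4·18+1=73,  q_1=4·1+0=4
a_2=1:  p_2=1·73+18=91,  q_2=1·4+1=5
a_3=1:  p_3=1·91+73=164,  q_3=1·5+4=9
a_4=8:  p_4=8·164+91=1403,  q_4=8·9+5=77
…
a_6=1:  p_6=1·1567+1403=2970,  q_6=1·86+77=163
a_7=4:  p_7=4·2970+1567=13447,  q_7=4·163+86=738
→ (13447, 738).  Check: 13447²=180821809, 332·738²=180821808, difference 1.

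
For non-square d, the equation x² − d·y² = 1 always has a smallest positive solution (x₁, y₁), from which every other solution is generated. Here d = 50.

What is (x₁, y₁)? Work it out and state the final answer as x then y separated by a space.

√50 → a₀=7, period (14); ℓ=1 odd so k=1
i=0: a=7 ⇒ p=7, q=1
i=1: a=14 ⇒ p=99, q=14
fundamental: x₁=99, y₁=14  (since 9801 − 50·196 = 1)

99 14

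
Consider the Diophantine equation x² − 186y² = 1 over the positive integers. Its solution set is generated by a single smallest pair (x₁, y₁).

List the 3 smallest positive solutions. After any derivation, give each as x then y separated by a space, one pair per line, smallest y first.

7501 550
112530001 8251100
1688175067501 123783001650

√186 → a₀=13, period (1,1,1,3,4,3,1,1,1,26); ℓ=10 even so k=9
i=0: a=13 ⇒ p=13, q=1
…
i=2: a=1 ⇒ p=27, q=2
i=3: a=1 ⇒ p=41, q=3
…
i=5: a=4 ⇒ p=641, q=47
…
i=8: a=1 ⇒ p=4787, q=351
i=9: a=1 ⇒ p=7501, q=550
fundamental: x₁=7501, y₁=550  (since 56265001 − 186·302500 = 1)
k=2:  x_2 = 7501·7501+186·550·550 = 112530001,  y_2 = 7501·550+550·7501 = 8251100
k=3:  x_3 = 7501·112530001+186·550·8251100 = 1688175067501,  y_3 = 7501·8251100+550·112530001 = 123783001650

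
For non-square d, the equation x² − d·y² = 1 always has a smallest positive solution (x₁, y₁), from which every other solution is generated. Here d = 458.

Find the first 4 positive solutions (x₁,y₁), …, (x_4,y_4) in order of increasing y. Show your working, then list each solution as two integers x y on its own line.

[21; 2,2,42] for √458; ℓ=3 ⇒ convergent index 5
a_0=21:  p_0=21·1+0=21,  q_0=21·0+1=1
a_1=2:  p_1=2·21+1=43,  q_1=2·1+0=2
a_2=2:  p_2=2·43+21=107,  q_2=2·2+1=5
…
a_4=2:  p_4=2·4537+107=9181,  q_4=2·212+5=429
a_5=2:  p_5=2·9181+4537=22899,  q_5=2·429+212=1070
(x₁, y₁) = (22899, 1070);  22899² − 458·1070² = 1 ✓
n=2: (22899,1070)∘(22899,1070) = (22899·22899+458·1070·1070, 22899·1070+1070·22899) = (1048728401,49003860)
n=3: (1048728401,49003860)∘(22899,1070) = (22899·1048728401+458·1070·49003860, 22899·49003860+1070·1048728401) = (48029663286099,2244278779210)
n=4: (48029663286099,2244278779210)∘(22899,1070) = (22899·48029663286099+458·1070·2244278779210, 22899·2244278779210+1070·48029663286099) = (2199662518128033601,102783479481255720)

22899 1070
1048728401 49003860
48029663286099 2244278779210
2199662518128033601 102783479481255720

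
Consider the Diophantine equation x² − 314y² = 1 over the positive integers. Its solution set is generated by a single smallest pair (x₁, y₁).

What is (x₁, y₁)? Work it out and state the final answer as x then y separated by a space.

[17; 1,2,1,1,2,1,34] for √314; ℓ=7 ⇒ convergent index 13
step 0: (17, 1)  from 17·(1,0) + (0,1)
step 1: (18, 1)  from 1·(17,1) + (1,0)
…
step 12: (282617, 15949)  from 2·(109882,6201) + (62853,3547)
step 13: (392499, 22150)  from 1·(282617,15949) + (109882,6201)
(x₁, y₁) = (392499, 22150);  392499² − 314·22150² = 1 ✓

392499 22150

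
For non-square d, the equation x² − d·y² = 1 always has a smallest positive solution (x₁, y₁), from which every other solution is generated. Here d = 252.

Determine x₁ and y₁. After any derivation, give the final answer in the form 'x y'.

[15; 1,6,1,30] for √252; ℓ=4 ⇒ convergent index 3
step 0: (15, 1)  from 15·(1,0) + (0,1)
step 1: (16, 1)  from 1·(15,1) + (1,0)
step 2: (111, 7)  from 6·(16,1) + (15,1)
step 3: (127, 8)  from 1·(111,7) + (16,1)
fundamental: x₁=127, y₁=8  (since 16129 − 252·64 = 1)

127 8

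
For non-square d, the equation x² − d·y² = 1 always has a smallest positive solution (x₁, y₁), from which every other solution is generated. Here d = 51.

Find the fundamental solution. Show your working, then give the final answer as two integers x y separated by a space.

√51 = [7; 7,14, …], period ℓ=2 (even) → k=1
k=0  a_k=7  p_k/q_k = 7/1
k=1  a_k=7  p_k/q_k = 50/7
→ (50, 7).  Check: 50²=2500, 51·7²=2499, difference 1.

50 7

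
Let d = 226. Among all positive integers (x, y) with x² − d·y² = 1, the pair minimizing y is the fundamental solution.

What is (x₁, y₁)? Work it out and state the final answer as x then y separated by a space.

√226 → a₀=15, period (30); ℓ=1 odd so k=1
step 0: (15, 1)  from 15·(1,0) + (0,1)
step 1: (451, 30)  from 30·(15,1) + (1,0)
(x₁, y₁) = (451, 30);  451² − 226·30² = 1 ✓

451 30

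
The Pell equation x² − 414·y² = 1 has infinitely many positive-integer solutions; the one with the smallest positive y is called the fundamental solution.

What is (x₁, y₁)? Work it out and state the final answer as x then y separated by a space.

d=414: √d = [20; 2,1,7,2,7,1,2,40] (ℓ=8, even), read p_7/q_7
step 0: (20, 1)  from 20·(1,0) + (0,1)
step 1: (41, 2)  from 2·(20,1) + (1,0)
step 2: (61, 3)  from 1·(41,2) + (20,1)
step 3: (468, 23)  from 7·(61,3) + (41,2)
step 4: (997, 49)  from 2·(468,23) + (61,3)
step 5: (7447, 366)  from 7·(997,49) + (468,23)
step 6: (8444, 415)  from 1·(7447,366) + (997,49)
step 7: (24335, 1196)  from 2·(8444,415) + (7447,366)
(x₁, y₁) = (24335, 1196);  24335² − 414·1196² = 1 ✓

24335 1196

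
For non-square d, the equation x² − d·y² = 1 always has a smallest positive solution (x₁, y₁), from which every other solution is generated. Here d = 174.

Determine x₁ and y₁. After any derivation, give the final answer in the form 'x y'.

1451 110

d=174: √d = [13; 5,4,5,26] (ℓ=4, even), read p_3/q_3
a_0=13:  p_0=13·1+0=13,  q_0=13·0+1=1
…
a_2=4:  p_2=4·66+13=277,  q_2=4·5+1=21
a_3=5:  p_3=5·277+66=1451,  q_3=5·21+5=110
fundamental: x₁=1451, y₁=110  (since 2105401 − 174·12100 = 1)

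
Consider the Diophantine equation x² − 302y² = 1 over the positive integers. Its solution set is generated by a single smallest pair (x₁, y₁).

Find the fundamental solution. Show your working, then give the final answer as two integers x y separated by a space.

√302 → a₀=17, period (2,1,1,1,4,…,1,2,34); ℓ=16 even so k=15
a_0=17:  p_0=17·1+0=17,  q_0=17·0+1=1
a_1=2:  p_1=2·17+1=35,  q_1=2·1+0=2
…
a_4=1:  p_4=1·87+52=139,  q_4=1·5+3=8
a_5=4:  p_5=4·139+87=643,  q_5=4·8+5=37
a_6=2:  p_6=2·643+139=1425,  q_6=2·37+8=82
…
a_8=16:  p_8=16·2068+1425=34513,  q_8=16·119+82=1986
a_9=1:  p_9=1·34513+2068=36581,  q_9=1·1986+119=2105
…
a_11=4:  p_11=4·107675+36581=467281,  q_11=4·6196+2105=26889
…
a_14=1:  p_14=1·1042237+574956=1617193,  q_14=1·59974+33085=93059
a_15=2:  p_15=2·1617193+1042237=4276623,  q_15=2·93059+59974=246092
(x₁, y₁) = (4276623, 246092);  4276623² − 302·246092² = 1 ✓

4276623 246092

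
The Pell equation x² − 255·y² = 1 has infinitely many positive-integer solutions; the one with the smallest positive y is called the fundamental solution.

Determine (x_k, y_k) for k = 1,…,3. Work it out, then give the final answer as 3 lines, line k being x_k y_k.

d=255: √d = [15; 1,30] (ℓ=2, even), read p_1/q_1
a_0=15:  p_0=15·1+0=15,  q_0=15·0+1=1
a_1=1:  p_1=1·15+1=16,  q_1=1·1+0=1
fundamental: x₁=16, y₁=1  (since 256 − 255·1 = 1)
(16+1√255)^2 = 511 + 32√255
(16+1√255)^3 = 16336 + 1023√255

16 1
511 32
16336 1023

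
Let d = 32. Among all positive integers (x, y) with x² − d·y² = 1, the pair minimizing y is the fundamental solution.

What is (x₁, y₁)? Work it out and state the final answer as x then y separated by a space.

17 3

√32 → a₀=5, period (1,1,1,10); ℓ=4 even so k=3
k=0  a_k=5  p_k/q_k = 5/1
…
k=2  a_k=1  p_k/q_k = 11/2
k=3  a_k=1  p_k/q_k = 17/3
(x₁, y₁) = (17, 3);  17² − 32·3² = 1 ✓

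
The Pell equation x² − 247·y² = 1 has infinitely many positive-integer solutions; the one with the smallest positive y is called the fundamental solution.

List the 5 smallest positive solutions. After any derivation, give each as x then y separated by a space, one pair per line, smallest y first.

[15; 1,2,1,1,9,1,9,1,1,2,1,30] for √247; ℓ=12 ⇒ convergent index 11
step 0: (15, 1)  from 15·(1,0) + (0,1)
step 1: (16, 1)  from 1·(15,1) + (1,0)
…
step 3: (63, 4)  from 1·(47,3) + (16,1)
…
step 7: (11520, 733)  from 9·(1163,74) + (1053,67)
…
step 10: (61089, 3887)  from 2·(24203,1540) + (12683,807)
step 11: (85292, 5427)  from 1·(61089,3887) + (24203,1540)
→ (85292, 5427).  Check: 85292²=7274725264, 247·5427²=7274725263, difference 1.
(x_2, y_2) = (85292·85292 + 247·5427·5427, 85292·5427 + 5427·85292) = (14549450527, 925759368)
(x_3, y_3) = (85292·14549450527 + 247·5427·925759368, 85292·925759368 + 5427·14549450527) = (2481903468612476, 157919736025485)
(x_4, y_4) = (85292·2481903468612476 + 247·5427·157919736025485, 85292·157919736025485 + 5427·2481903468612476) = (423373021275241155457, 26938580249245573872)
(x_5, y_5) = (85292·423373021275241155457 + 247·5427·26938580249245573872, 85292·26938580249245573872 + 5427·423373021275241155457) = (72220663458733833793864412, 4595290773079387237355763)

85292 5427
14549450527 925759368
2481903468612476 157919736025485
423373021275241155457 26938580249245573872
72220663458733833793864412 4595290773079387237355763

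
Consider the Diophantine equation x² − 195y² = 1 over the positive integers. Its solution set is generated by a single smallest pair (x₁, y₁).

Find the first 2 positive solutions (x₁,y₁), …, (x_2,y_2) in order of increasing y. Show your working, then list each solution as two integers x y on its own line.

d=195: √d = [13; 1,26] (ℓ=2, even), read p_1/q_1
k=0  a_k=13  p_k/q_k = 13/1
k=1  a_k=1  p_k/q_k = 14/1
→ (14, 1).  Check: 14²=196, 195·1²=195, difference 1.
(x_2, y_2) = (14·14 + 195·1·1, 14·1 + 1·14) = (391, 28)

14 1
391 28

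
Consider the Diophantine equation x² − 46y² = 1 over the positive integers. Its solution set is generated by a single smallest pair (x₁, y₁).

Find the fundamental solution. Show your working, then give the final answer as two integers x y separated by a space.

24335 3588

√46 → a₀=6, period (1,3,1,1,2,6,2,1,1,3,1,12); ℓ=12 even so k=11
step 0: (6, 1)  from 6·(1,0) + (0,1)
step 1: (7, 1)  from 1·(6,1) + (1,0)
…
step 3: (34, 5)  from 1·(27,4) + (7,1)
step 4: (61, 9)  from 1·(34,5) + (27,4)
…
step 8: (3147, 464)  from 1·(2150,317) + (997,147)
step 9: (5297, 781)  from 1·(3147,464) + (2150,317)
step 10: (19038, 2807)  from 3·(5297,781) + (3147,464)
step 11: (24335, 3588)  from 1·(19038,2807) + (5297,781)
→ (24335, 3588).  Check: 24335²=592192225, 46·3588²=592192224, difference 1.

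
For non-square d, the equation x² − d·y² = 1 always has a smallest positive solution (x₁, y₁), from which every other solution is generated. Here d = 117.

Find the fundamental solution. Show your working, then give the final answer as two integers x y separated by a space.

649 60

√117 = [10; 1,4,2,4,1,20, …], period ℓ=6 (even) → k=5
k=0  a_k=10  p_k/q_k = 10/1
k=1  a_k=1  p_k/q_k = 11/1
…
k=4  a_k=4  p_k/q_k = 530/49
k=5  a_k=1  p_k/q_k = 649/60
(x₁, y₁) = (649, 60);  649² − 117·60² = 1 ✓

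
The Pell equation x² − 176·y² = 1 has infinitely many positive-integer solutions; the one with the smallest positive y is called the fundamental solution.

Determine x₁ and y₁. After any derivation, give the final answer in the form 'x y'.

√176 = [13; 3,1,3,26, …], period ℓ=4 (even) → k=3
i=0: a=13 ⇒ p=13, q=1
i=1: a=3 ⇒ p=40, q=3
i=2: a=1 ⇒ p=53, q=4
i=3: a=3 ⇒ p=199, q=15
(x₁, y₁) = (199, 15);  199² − 176·15² = 1 ✓

199 15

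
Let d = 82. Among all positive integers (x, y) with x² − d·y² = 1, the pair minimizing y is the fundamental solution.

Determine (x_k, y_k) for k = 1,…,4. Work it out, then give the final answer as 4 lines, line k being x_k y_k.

√82 → a₀=9, period (18); ℓ=1 odd so k=1
step 0: (9, 1)  from 9·(1,0) + (0,1)
step 1: (163, 18)  from 18·(9,1) + (1,0)
→ (163, 18).  Check: 163²=26569, 82·18²=26568, difference 1.
(163+18√82)^2 = 53137 + 5868√82
(163+18√82)^3 = 17322499 + 1912950√82
(163+18√82)^4 = 5647081537 + 623615832√82

163 18
53137 5868
17322499 1912950
5647081537 623615832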